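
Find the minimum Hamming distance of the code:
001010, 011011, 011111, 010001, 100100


Comparing all pairs, minimum distance: 1
Can detect 0 errors, correct 0 errors

1


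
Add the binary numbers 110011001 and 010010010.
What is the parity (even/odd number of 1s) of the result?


110011001 = 409
010010010 = 146
Sum = 555 = 1000101011
1s count = 5

odd parity (5 ones in 1000101011)


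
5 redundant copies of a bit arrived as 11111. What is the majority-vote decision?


Ones: 5 out of 5
Threshold: 3

1 (5/5 voted 1)


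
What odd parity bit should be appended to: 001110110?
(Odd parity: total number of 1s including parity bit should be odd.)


Number of 1s in data: 5
Parity bit: 0

0


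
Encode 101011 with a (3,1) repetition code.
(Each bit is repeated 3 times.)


Each bit -> 3 copies

111000111000111111


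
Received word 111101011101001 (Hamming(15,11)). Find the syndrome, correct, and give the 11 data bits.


Syndrome = 10: error at position 10

Data: 10101001001 (corrected bit 10)


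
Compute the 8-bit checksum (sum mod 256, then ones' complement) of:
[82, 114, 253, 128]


Sum = 577 mod 256 = 65
Complement = 190

190


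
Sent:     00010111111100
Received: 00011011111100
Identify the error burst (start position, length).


XOR: 00001100000000

Burst at position 4, length 2


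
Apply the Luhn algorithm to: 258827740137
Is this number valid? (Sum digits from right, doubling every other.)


Luhn sum = 58
58 mod 10 = 8

Invalid (Luhn sum mod 10 = 8)


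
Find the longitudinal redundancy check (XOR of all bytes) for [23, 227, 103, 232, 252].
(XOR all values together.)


XOR chain: 23 ^ 227 ^ 103 ^ 232 ^ 252 = 135

135


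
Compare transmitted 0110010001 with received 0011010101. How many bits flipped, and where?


XOR: 0101000100

3 error(s) at position(s): 1, 3, 7


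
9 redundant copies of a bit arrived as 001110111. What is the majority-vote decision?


Ones: 6 out of 9
Threshold: 5

1 (6/9 voted 1)


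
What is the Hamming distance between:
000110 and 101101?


XOR: 101011
Count of 1s: 4

4


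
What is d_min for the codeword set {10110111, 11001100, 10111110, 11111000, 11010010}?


Comparing all pairs, minimum distance: 2
Can detect 1 errors, correct 0 errors

2


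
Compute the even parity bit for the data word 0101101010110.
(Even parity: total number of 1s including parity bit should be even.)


Number of 1s in data: 7
Parity bit: 1

1


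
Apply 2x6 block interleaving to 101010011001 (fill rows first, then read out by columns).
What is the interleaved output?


Matrix:
  101010
  011001
Read columns: 100111001001

100111001001


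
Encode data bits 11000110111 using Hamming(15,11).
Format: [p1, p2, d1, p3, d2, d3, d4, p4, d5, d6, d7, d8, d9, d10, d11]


Parity bits: p1=1, p2=1, p3=0, p4=1

111010010110111


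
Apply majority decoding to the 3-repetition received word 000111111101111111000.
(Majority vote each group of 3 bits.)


Groups: 000, 111, 111, 101, 111, 111, 000
Majority votes: 0111110

0111110


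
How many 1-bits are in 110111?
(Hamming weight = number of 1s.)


Counting 1s in 110111

5


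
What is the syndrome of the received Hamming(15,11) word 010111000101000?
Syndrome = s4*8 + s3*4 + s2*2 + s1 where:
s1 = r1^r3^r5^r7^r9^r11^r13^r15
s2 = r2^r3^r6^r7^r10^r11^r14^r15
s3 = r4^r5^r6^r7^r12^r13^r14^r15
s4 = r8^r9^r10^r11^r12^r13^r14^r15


s1=1, s2=1, s3=0, s4=0

Syndrome = 3 (error at position 3)


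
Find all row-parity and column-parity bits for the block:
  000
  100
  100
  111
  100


Row parities: 01111
Column parities: 011

Row P: 01111, Col P: 011, Corner: 0


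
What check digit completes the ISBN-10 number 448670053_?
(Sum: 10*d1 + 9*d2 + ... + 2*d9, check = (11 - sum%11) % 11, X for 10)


Weighted sum: 245
245 mod 11 = 3

Check digit: 8


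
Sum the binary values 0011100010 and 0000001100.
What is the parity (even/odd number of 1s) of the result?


0011100010 = 226
0000001100 = 12
Sum = 238 = 11101110
1s count = 6

even parity (6 ones in 11101110)


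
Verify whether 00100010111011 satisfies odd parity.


Number of 1s: 7

Yes, parity is correct (7 ones)


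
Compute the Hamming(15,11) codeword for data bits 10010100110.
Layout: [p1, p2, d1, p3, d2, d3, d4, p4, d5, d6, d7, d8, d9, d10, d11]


Parity bits: p1=1, p2=0, p3=1, p4=1

101100110100110


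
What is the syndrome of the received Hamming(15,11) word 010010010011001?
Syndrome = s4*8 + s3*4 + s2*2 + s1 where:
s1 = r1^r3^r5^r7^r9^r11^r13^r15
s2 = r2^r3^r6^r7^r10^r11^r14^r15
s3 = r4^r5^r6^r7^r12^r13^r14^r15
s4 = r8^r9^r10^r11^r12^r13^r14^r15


s1=1, s2=1, s3=1, s4=0

Syndrome = 7 (error at position 7)


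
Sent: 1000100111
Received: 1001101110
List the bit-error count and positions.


XOR: 0001001001

3 error(s) at position(s): 3, 6, 9


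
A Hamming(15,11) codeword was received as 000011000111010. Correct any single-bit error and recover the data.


Syndrome = 0: no error detected

Data: 01100111010 (no errors)


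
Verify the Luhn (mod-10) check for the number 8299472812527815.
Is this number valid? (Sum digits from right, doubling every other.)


Luhn sum = 81
81 mod 10 = 1

Invalid (Luhn sum mod 10 = 1)


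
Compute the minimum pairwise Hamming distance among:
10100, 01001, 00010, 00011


Comparing all pairs, minimum distance: 1
Can detect 0 errors, correct 0 errors

1


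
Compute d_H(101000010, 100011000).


XOR: 001011010
Count of 1s: 4

4


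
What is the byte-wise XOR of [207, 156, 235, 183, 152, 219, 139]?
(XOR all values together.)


XOR chain: 207 ^ 156 ^ 235 ^ 183 ^ 152 ^ 219 ^ 139 = 199

199


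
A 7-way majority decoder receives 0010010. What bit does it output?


Ones: 2 out of 7
Threshold: 4

0 (2/7 voted 1)


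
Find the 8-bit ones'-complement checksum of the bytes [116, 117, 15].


Sum = 248 mod 256 = 248
Complement = 7

7


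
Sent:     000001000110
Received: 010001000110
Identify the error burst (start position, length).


XOR: 010000000000

Burst at position 1, length 1


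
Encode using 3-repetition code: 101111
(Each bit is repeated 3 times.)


Each bit -> 3 copies

111000111111111111


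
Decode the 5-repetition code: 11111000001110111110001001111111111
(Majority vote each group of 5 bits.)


Groups: 11111, 00000, 11101, 11110, 00100, 11111, 11111
Majority votes: 1011011

1011011


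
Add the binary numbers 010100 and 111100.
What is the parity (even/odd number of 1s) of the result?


010100 = 20
111100 = 60
Sum = 80 = 1010000
1s count = 2

even parity (2 ones in 1010000)


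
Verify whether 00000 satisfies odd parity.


Number of 1s: 0

No, parity error (0 ones)


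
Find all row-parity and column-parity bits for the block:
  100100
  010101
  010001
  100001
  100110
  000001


Row parities: 010011
Column parities: 100110

Row P: 010011, Col P: 100110, Corner: 1


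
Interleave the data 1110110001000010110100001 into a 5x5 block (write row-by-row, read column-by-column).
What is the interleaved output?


Matrix:
  11101
  10001
  00001
  01101
  00001
Read columns: 1100010010100100000011111

1100010010100100000011111


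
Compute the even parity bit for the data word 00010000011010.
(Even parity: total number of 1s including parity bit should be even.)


Number of 1s in data: 4
Parity bit: 0

0


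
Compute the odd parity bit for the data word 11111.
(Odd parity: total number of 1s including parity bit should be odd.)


Number of 1s in data: 5
Parity bit: 0

0


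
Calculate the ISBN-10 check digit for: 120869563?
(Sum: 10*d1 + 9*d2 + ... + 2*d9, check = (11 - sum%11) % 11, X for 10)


Weighted sum: 209
209 mod 11 = 0

Check digit: 0


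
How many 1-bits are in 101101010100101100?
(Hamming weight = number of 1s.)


Counting 1s in 101101010100101100

9


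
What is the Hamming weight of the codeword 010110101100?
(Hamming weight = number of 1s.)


Counting 1s in 010110101100

6


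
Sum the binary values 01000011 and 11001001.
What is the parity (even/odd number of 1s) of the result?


01000011 = 67
11001001 = 201
Sum = 268 = 100001100
1s count = 3

odd parity (3 ones in 100001100)


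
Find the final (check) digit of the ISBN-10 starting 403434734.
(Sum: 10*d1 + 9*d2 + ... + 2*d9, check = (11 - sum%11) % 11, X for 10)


Weighted sum: 175
175 mod 11 = 10

Check digit: 1


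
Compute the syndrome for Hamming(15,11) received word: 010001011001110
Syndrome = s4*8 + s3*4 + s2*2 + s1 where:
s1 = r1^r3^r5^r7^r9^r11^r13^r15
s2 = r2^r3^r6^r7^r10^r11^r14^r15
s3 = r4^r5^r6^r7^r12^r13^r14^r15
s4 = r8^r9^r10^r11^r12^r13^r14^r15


s1=0, s2=1, s3=0, s4=1

Syndrome = 10 (error at position 10)


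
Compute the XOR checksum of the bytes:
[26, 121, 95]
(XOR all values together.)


XOR chain: 26 ^ 121 ^ 95 = 60

60


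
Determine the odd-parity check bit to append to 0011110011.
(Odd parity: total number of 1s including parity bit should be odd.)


Number of 1s in data: 6
Parity bit: 1

1


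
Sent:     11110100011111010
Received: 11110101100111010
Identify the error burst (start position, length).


XOR: 00000001111000000

Burst at position 7, length 4


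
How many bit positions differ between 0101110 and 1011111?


XOR: 1110001
Count of 1s: 4

4


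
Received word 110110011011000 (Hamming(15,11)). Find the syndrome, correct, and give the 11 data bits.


Syndrome = 4: error at position 4

Data: 01001011000 (corrected bit 4)


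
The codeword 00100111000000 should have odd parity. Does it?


Number of 1s: 4

No, parity error (4 ones)


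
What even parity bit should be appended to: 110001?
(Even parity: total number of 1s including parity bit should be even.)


Number of 1s in data: 3
Parity bit: 1

1


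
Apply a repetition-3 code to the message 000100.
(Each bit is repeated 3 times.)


Each bit -> 3 copies

000000000111000000


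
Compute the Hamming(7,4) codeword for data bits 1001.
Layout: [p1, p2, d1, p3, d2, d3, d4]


Parity bits: p1=0, p2=0, p3=1

0011001


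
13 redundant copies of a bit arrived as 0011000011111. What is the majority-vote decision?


Ones: 7 out of 13
Threshold: 7

1 (7/13 voted 1)


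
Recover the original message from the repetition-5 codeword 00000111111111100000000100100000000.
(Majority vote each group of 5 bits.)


Groups: 00000, 11111, 11111, 00000, 00010, 01000, 00000
Majority votes: 0110000

0110000


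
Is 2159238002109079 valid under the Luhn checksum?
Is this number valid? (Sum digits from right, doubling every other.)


Luhn sum = 56
56 mod 10 = 6

Invalid (Luhn sum mod 10 = 6)


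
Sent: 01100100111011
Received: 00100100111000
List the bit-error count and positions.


XOR: 01000000000011

3 error(s) at position(s): 1, 12, 13


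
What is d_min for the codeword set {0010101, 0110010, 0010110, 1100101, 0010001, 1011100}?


Comparing all pairs, minimum distance: 1
Can detect 0 errors, correct 0 errors

1


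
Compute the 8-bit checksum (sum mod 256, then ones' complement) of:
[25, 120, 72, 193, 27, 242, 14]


Sum = 693 mod 256 = 181
Complement = 74

74


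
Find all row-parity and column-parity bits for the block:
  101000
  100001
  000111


Row parities: 001
Column parities: 001110

Row P: 001, Col P: 001110, Corner: 1


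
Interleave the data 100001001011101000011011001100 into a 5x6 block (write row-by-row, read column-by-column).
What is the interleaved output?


Matrix:
  100001
  001011
  101000
  011011
  001100
Read columns: 101000001001111000010101011010

101000001001111000010101011010


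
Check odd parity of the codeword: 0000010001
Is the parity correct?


Number of 1s: 2

No, parity error (2 ones)


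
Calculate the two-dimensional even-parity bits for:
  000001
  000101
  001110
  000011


Row parities: 1010
Column parities: 001001

Row P: 1010, Col P: 001001, Corner: 0


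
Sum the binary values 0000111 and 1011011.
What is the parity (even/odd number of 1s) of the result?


0000111 = 7
1011011 = 91
Sum = 98 = 1100010
1s count = 3

odd parity (3 ones in 1100010)


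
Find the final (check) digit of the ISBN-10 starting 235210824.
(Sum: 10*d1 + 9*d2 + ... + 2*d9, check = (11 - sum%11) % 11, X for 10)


Weighted sum: 153
153 mod 11 = 10

Check digit: 1


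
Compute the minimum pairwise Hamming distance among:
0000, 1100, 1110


Comparing all pairs, minimum distance: 1
Can detect 0 errors, correct 0 errors

1


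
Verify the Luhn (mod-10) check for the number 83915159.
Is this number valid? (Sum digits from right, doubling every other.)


Luhn sum = 32
32 mod 10 = 2

Invalid (Luhn sum mod 10 = 2)


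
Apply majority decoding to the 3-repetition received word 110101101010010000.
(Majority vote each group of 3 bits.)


Groups: 110, 101, 101, 010, 010, 000
Majority votes: 111000

111000


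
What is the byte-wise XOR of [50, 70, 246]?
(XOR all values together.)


XOR chain: 50 ^ 70 ^ 246 = 130

130


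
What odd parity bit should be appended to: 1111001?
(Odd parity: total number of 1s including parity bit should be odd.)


Number of 1s in data: 5
Parity bit: 0

0


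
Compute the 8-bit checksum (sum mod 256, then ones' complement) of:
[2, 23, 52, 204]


Sum = 281 mod 256 = 25
Complement = 230

230


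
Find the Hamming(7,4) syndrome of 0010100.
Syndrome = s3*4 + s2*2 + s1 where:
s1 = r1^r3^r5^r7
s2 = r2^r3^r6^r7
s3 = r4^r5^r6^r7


s1=0, s2=1, s3=1

Syndrome = 6 (error at position 6)


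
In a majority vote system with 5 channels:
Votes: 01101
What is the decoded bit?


Ones: 3 out of 5
Threshold: 3

1 (3/5 voted 1)


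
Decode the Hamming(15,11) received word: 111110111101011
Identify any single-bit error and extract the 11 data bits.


Syndrome = 0: no error detected

Data: 11011101011 (no errors)


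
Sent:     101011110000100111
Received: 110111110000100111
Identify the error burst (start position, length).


XOR: 011100000000000000

Burst at position 1, length 3


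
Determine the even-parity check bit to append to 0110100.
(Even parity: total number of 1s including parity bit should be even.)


Number of 1s in data: 3
Parity bit: 1

1


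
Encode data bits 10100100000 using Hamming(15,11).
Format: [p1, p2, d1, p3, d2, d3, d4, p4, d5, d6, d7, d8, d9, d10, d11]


Parity bits: p1=1, p2=1, p3=1, p4=1

111101010100000


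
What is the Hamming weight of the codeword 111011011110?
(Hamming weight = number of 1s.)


Counting 1s in 111011011110

9


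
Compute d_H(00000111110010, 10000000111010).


XOR: 10000111001000
Count of 1s: 5

5


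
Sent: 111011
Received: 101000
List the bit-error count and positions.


XOR: 010011

3 error(s) at position(s): 1, 4, 5


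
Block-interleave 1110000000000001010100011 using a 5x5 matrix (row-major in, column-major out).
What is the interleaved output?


Matrix:
  11100
  00000
  00000
  10101
  00011
Read columns: 1001010000100100000100011

1001010000100100000100011


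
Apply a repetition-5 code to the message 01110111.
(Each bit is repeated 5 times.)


Each bit -> 5 copies

0000011111111111111100000111111111111111


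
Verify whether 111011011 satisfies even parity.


Number of 1s: 7

No, parity error (7 ones)


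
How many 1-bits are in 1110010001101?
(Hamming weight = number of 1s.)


Counting 1s in 1110010001101

7


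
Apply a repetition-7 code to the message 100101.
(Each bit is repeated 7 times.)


Each bit -> 7 copies

111111100000000000000111111100000001111111


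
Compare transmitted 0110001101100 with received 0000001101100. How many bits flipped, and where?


XOR: 0110000000000

2 error(s) at position(s): 1, 2


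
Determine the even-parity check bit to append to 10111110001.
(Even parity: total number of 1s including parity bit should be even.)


Number of 1s in data: 7
Parity bit: 1

1


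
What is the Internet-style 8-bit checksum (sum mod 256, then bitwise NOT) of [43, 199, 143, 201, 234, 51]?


Sum = 871 mod 256 = 103
Complement = 152

152


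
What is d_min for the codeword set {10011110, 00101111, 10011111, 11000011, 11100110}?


Comparing all pairs, minimum distance: 1
Can detect 0 errors, correct 0 errors

1


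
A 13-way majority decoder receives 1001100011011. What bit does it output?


Ones: 7 out of 13
Threshold: 7

1 (7/13 voted 1)


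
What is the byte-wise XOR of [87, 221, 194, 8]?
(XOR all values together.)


XOR chain: 87 ^ 221 ^ 194 ^ 8 = 64

64


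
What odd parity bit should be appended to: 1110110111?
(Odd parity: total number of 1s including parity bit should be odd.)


Number of 1s in data: 8
Parity bit: 1

1


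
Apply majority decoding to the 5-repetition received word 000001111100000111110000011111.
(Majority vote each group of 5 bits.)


Groups: 00000, 11111, 00000, 11111, 00000, 11111
Majority votes: 010101

010101


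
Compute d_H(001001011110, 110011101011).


XOR: 111010110101
Count of 1s: 8

8


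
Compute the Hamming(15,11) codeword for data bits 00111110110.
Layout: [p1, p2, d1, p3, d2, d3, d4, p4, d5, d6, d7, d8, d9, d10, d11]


Parity bits: p1=0, p2=1, p3=0, p4=1

010001111110110


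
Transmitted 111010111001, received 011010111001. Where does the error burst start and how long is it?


XOR: 100000000000

Burst at position 0, length 1


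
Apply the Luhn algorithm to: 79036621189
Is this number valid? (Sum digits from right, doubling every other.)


Luhn sum = 52
52 mod 10 = 2

Invalid (Luhn sum mod 10 = 2)


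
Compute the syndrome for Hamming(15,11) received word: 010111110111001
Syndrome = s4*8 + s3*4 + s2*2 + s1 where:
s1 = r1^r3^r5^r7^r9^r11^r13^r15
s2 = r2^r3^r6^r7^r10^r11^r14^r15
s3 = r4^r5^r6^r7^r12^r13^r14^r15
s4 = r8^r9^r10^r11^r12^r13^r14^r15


s1=0, s2=0, s3=0, s4=1

Syndrome = 8 (error at position 8)


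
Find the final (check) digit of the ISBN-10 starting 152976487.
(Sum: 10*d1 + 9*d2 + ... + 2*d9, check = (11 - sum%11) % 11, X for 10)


Weighted sum: 260
260 mod 11 = 7

Check digit: 4


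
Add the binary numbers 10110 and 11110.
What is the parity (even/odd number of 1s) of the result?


10110 = 22
11110 = 30
Sum = 52 = 110100
1s count = 3

odd parity (3 ones in 110100)


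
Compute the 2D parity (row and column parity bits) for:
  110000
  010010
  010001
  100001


Row parities: 0000
Column parities: 010010

Row P: 0000, Col P: 010010, Corner: 0


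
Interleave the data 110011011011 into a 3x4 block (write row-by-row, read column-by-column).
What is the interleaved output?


Matrix:
  1100
  1101
  1011
Read columns: 111110001011

111110001011


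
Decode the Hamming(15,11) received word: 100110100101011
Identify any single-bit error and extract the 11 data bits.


Syndrome = 0: no error detected

Data: 01010101011 (no errors)


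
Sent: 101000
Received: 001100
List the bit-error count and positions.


XOR: 100100

2 error(s) at position(s): 0, 3


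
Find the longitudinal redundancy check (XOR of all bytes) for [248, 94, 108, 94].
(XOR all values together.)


XOR chain: 248 ^ 94 ^ 108 ^ 94 = 148

148


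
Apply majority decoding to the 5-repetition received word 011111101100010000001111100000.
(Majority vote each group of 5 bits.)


Groups: 01111, 11011, 00010, 00000, 11111, 00000
Majority votes: 110010

110010


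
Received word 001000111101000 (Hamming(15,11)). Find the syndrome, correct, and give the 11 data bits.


Syndrome = 3: error at position 3

Data: 00011101000 (corrected bit 3)


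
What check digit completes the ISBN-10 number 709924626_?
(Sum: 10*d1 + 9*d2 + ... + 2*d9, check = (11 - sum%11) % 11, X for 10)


Weighted sum: 279
279 mod 11 = 4

Check digit: 7


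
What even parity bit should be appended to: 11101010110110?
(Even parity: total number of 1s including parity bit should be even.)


Number of 1s in data: 9
Parity bit: 1

1


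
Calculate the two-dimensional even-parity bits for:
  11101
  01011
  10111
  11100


Row parities: 0101
Column parities: 11101

Row P: 0101, Col P: 11101, Corner: 0


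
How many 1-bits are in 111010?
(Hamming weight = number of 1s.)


Counting 1s in 111010

4


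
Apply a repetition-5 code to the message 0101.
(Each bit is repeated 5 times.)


Each bit -> 5 copies

00000111110000011111


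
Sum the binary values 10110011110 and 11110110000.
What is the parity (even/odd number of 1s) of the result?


10110011110 = 1438
11110110000 = 1968
Sum = 3406 = 110101001110
1s count = 7

odd parity (7 ones in 110101001110)


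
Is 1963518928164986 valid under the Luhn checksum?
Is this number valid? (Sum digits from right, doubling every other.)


Luhn sum = 85
85 mod 10 = 5

Invalid (Luhn sum mod 10 = 5)


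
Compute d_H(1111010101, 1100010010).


XOR: 0011000111
Count of 1s: 5

5


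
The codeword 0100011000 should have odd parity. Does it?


Number of 1s: 3

Yes, parity is correct (3 ones)


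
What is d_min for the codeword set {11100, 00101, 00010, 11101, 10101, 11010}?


Comparing all pairs, minimum distance: 1
Can detect 0 errors, correct 0 errors

1


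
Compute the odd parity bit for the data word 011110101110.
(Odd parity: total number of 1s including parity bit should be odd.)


Number of 1s in data: 8
Parity bit: 1

1


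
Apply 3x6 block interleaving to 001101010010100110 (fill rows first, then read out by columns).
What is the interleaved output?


Matrix:
  001101
  010010
  100110
Read columns: 001010100101011100

001010100101011100


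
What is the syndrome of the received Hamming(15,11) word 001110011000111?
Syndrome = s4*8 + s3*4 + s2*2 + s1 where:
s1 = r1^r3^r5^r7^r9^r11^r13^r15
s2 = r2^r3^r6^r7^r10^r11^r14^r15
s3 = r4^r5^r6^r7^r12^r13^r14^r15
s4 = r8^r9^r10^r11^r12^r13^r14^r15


s1=1, s2=1, s3=1, s4=1

Syndrome = 15 (error at position 15)


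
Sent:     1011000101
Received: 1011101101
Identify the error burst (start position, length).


XOR: 0000101000

Burst at position 4, length 3


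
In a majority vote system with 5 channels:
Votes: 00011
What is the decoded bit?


Ones: 2 out of 5
Threshold: 3

0 (2/5 voted 1)


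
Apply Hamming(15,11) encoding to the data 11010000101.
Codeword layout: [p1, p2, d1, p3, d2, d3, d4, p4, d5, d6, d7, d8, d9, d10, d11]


Parity bits: p1=1, p2=1, p3=0, p4=0

111010100000101


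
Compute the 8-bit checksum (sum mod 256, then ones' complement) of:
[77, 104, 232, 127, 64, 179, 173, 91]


Sum = 1047 mod 256 = 23
Complement = 232

232


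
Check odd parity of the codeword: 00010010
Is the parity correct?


Number of 1s: 2

No, parity error (2 ones)


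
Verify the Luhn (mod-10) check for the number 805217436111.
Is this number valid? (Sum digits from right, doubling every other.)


Luhn sum = 37
37 mod 10 = 7

Invalid (Luhn sum mod 10 = 7)


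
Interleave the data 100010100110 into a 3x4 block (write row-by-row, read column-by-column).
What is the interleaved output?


Matrix:
  1000
  1010
  0110
Read columns: 110001011000

110001011000


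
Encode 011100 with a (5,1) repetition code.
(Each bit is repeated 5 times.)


Each bit -> 5 copies

000001111111111111110000000000


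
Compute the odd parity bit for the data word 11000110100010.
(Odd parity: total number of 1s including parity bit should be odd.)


Number of 1s in data: 6
Parity bit: 1

1


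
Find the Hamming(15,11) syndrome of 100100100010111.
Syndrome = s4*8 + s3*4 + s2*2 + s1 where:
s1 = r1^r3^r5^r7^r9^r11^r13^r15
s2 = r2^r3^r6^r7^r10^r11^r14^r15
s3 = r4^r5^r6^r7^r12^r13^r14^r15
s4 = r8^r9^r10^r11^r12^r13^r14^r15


s1=1, s2=0, s3=1, s4=0

Syndrome = 5 (error at position 5)


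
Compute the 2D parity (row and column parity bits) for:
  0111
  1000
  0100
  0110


Row parities: 1110
Column parities: 1101

Row P: 1110, Col P: 1101, Corner: 1


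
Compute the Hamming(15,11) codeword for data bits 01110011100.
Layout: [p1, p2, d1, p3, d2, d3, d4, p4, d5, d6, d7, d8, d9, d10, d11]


Parity bits: p1=0, p2=1, p3=1, p4=1

010111110011100


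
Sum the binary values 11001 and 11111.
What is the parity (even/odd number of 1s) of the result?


11001 = 25
11111 = 31
Sum = 56 = 111000
1s count = 3

odd parity (3 ones in 111000)


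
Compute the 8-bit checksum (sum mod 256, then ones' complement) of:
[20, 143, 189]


Sum = 352 mod 256 = 96
Complement = 159

159


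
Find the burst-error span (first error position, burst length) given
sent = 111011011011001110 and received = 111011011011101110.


XOR: 000000000000100000

Burst at position 12, length 1


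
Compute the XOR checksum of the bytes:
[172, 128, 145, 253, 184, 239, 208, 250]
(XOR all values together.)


XOR chain: 172 ^ 128 ^ 145 ^ 253 ^ 184 ^ 239 ^ 208 ^ 250 = 61

61


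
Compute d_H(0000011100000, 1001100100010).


XOR: 1001111000010
Count of 1s: 6

6


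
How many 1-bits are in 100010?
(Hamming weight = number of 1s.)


Counting 1s in 100010

2


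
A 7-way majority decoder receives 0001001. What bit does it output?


Ones: 2 out of 7
Threshold: 4

0 (2/7 voted 1)


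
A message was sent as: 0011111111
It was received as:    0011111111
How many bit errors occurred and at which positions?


XOR: 0000000000

0 errors (received matches sent)


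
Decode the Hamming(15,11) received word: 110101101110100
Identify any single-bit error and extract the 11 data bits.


Syndrome = 3: error at position 3

Data: 10111110100 (corrected bit 3)


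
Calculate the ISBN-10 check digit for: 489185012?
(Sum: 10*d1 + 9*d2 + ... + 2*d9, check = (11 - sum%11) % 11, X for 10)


Weighted sum: 271
271 mod 11 = 7

Check digit: 4


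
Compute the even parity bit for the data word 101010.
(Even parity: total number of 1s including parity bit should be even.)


Number of 1s in data: 3
Parity bit: 1

1


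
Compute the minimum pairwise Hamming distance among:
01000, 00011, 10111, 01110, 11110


Comparing all pairs, minimum distance: 1
Can detect 0 errors, correct 0 errors

1


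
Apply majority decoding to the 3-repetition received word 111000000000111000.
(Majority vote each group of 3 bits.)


Groups: 111, 000, 000, 000, 111, 000
Majority votes: 100010

100010


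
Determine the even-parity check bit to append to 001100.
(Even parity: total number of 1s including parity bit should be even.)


Number of 1s in data: 2
Parity bit: 0

0


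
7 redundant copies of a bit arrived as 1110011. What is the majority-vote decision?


Ones: 5 out of 7
Threshold: 4

1 (5/7 voted 1)


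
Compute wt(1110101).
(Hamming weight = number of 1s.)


Counting 1s in 1110101

5


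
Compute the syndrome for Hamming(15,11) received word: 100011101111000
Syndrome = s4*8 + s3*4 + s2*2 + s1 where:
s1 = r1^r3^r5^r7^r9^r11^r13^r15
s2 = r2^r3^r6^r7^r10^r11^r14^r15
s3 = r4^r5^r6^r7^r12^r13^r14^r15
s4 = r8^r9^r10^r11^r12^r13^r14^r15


s1=1, s2=0, s3=0, s4=0

Syndrome = 1 (error at position 1)


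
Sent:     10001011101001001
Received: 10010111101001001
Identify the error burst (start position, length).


XOR: 00011100000000000

Burst at position 3, length 3


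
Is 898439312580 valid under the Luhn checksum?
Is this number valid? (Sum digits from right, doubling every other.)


Luhn sum = 65
65 mod 10 = 5

Invalid (Luhn sum mod 10 = 5)


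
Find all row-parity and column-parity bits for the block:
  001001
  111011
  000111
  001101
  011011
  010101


Row parities: 011101
Column parities: 110110

Row P: 011101, Col P: 110110, Corner: 0


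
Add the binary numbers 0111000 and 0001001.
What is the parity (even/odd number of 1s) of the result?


0111000 = 56
0001001 = 9
Sum = 65 = 1000001
1s count = 2

even parity (2 ones in 1000001)


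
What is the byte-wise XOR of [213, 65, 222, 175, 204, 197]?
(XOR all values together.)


XOR chain: 213 ^ 65 ^ 222 ^ 175 ^ 204 ^ 197 = 236

236


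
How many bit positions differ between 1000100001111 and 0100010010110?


XOR: 1100110011001
Count of 1s: 7

7


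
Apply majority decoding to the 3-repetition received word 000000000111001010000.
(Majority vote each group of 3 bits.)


Groups: 000, 000, 000, 111, 001, 010, 000
Majority votes: 0001000

0001000


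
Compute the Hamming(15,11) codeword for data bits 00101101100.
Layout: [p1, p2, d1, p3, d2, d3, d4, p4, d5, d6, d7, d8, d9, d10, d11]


Parity bits: p1=0, p2=0, p3=1, p4=0

000101001101100


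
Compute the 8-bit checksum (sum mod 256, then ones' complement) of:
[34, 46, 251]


Sum = 331 mod 256 = 75
Complement = 180

180


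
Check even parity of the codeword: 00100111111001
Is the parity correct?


Number of 1s: 8

Yes, parity is correct (8 ones)


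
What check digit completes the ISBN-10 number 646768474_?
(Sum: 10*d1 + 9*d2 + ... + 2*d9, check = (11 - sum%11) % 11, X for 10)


Weighted sum: 314
314 mod 11 = 6

Check digit: 5


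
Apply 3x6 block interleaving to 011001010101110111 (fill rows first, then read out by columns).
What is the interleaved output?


Matrix:
  011001
  010101
  110111
Read columns: 001111100011001111

001111100011001111


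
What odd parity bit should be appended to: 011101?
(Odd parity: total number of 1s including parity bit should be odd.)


Number of 1s in data: 4
Parity bit: 1

1


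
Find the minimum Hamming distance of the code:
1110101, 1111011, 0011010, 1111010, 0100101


Comparing all pairs, minimum distance: 1
Can detect 0 errors, correct 0 errors

1


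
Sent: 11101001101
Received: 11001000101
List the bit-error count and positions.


XOR: 00100001000

2 error(s) at position(s): 2, 7


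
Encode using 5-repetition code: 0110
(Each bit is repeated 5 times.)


Each bit -> 5 copies

00000111111111100000


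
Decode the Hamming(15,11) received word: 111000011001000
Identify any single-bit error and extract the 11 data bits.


Syndrome = 13: error at position 13

Data: 10001001100 (corrected bit 13)


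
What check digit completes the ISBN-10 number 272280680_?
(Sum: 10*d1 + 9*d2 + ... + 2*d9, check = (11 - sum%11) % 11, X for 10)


Weighted sum: 209
209 mod 11 = 0

Check digit: 0


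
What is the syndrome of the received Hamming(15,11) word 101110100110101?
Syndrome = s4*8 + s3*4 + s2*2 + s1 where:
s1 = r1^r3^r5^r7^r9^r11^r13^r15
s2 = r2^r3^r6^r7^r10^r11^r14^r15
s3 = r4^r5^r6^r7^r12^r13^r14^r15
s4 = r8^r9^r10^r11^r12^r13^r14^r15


s1=1, s2=1, s3=1, s4=0

Syndrome = 7 (error at position 7)


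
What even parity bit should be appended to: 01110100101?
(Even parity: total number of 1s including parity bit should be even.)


Number of 1s in data: 6
Parity bit: 0

0


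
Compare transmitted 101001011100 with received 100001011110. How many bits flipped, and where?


XOR: 001000000010

2 error(s) at position(s): 2, 10


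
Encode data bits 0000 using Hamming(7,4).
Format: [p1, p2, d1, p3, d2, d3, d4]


Parity bits: p1=0, p2=0, p3=0

0000000


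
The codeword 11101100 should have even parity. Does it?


Number of 1s: 5

No, parity error (5 ones)


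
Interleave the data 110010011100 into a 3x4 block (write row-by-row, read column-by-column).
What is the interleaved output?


Matrix:
  1100
  1001
  1100
Read columns: 111101000010

111101000010


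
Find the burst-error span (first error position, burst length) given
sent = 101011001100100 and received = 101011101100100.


XOR: 000000100000000

Burst at position 6, length 1


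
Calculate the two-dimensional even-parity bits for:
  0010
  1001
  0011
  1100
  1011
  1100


Row parities: 100010
Column parities: 0011

Row P: 100010, Col P: 0011, Corner: 0


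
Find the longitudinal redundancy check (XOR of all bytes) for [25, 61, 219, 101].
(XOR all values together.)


XOR chain: 25 ^ 61 ^ 219 ^ 101 = 154

154


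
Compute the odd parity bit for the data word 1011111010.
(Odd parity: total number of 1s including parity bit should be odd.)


Number of 1s in data: 7
Parity bit: 0

0


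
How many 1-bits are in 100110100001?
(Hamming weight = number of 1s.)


Counting 1s in 100110100001

5


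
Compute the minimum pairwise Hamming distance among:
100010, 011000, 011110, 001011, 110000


Comparing all pairs, minimum distance: 2
Can detect 1 errors, correct 0 errors

2


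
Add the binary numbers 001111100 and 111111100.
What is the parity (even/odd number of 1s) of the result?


001111100 = 124
111111100 = 508
Sum = 632 = 1001111000
1s count = 5

odd parity (5 ones in 1001111000)


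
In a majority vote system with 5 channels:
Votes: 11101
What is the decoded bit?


Ones: 4 out of 5
Threshold: 3

1 (4/5 voted 1)


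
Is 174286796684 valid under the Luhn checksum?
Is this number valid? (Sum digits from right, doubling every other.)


Luhn sum = 66
66 mod 10 = 6

Invalid (Luhn sum mod 10 = 6)


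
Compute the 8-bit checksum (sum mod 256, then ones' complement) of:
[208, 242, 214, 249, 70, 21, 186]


Sum = 1190 mod 256 = 166
Complement = 89

89


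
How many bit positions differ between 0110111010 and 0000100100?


XOR: 0110011110
Count of 1s: 6

6


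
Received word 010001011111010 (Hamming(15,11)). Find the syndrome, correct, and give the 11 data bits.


Syndrome = 6: error at position 6

Data: 00001111010 (corrected bit 6)


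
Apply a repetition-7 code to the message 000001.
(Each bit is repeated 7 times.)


Each bit -> 7 copies

000000000000000000000000000000000001111111


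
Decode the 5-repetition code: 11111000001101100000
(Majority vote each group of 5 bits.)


Groups: 11111, 00000, 11011, 00000
Majority votes: 1010

1010


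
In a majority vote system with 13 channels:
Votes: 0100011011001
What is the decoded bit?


Ones: 6 out of 13
Threshold: 7

0 (6/13 voted 1)


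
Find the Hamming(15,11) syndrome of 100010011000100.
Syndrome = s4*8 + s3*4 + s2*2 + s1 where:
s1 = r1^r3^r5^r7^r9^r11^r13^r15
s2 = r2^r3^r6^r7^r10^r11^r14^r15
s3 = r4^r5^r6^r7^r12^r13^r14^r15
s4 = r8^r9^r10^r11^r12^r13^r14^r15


s1=0, s2=0, s3=0, s4=1

Syndrome = 8 (error at position 8)


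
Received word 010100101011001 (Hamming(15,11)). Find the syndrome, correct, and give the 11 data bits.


Syndrome = 0: no error detected

Data: 00011011001 (no errors)


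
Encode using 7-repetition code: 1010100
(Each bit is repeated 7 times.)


Each bit -> 7 copies

1111111000000011111110000000111111100000000000000


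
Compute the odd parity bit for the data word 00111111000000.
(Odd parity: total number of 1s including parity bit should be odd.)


Number of 1s in data: 6
Parity bit: 1

1


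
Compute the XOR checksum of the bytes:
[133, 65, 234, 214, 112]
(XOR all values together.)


XOR chain: 133 ^ 65 ^ 234 ^ 214 ^ 112 = 136

136


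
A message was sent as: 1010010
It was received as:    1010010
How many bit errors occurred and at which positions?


XOR: 0000000

0 errors (received matches sent)


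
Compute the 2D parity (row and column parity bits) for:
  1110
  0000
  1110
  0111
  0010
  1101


Row parities: 101111
Column parities: 1000

Row P: 101111, Col P: 1000, Corner: 1


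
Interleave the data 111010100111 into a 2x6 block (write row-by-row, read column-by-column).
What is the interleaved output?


Matrix:
  111010
  100111
Read columns: 111010011101

111010011101


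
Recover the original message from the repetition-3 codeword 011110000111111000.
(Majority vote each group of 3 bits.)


Groups: 011, 110, 000, 111, 111, 000
Majority votes: 110110

110110


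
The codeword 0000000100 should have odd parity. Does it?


Number of 1s: 1

Yes, parity is correct (1 ones)


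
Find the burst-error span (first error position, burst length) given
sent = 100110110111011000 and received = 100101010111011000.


XOR: 000011100000000000

Burst at position 4, length 3


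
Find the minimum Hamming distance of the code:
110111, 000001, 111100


Comparing all pairs, minimum distance: 3
Can detect 2 errors, correct 1 errors

3


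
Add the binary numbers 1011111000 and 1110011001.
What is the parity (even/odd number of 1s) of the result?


1011111000 = 760
1110011001 = 921
Sum = 1681 = 11010010001
1s count = 5

odd parity (5 ones in 11010010001)


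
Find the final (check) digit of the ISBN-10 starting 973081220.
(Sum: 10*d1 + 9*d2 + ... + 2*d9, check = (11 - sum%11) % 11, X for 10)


Weighted sum: 244
244 mod 11 = 2

Check digit: 9


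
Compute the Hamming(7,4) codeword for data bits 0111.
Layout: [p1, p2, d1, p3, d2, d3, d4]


Parity bits: p1=0, p2=0, p3=1

0001111


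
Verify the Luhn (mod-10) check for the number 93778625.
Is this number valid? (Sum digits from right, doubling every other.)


Luhn sum = 46
46 mod 10 = 6

Invalid (Luhn sum mod 10 = 6)


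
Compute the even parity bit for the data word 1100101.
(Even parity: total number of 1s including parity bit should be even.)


Number of 1s in data: 4
Parity bit: 0

0


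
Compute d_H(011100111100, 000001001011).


XOR: 011101110111
Count of 1s: 9

9


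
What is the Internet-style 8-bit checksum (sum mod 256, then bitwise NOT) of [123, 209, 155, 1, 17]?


Sum = 505 mod 256 = 249
Complement = 6

6


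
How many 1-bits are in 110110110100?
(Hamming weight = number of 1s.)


Counting 1s in 110110110100

7


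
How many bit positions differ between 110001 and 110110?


XOR: 000111
Count of 1s: 3

3


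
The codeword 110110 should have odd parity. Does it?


Number of 1s: 4

No, parity error (4 ones)


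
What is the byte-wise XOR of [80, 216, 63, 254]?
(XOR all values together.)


XOR chain: 80 ^ 216 ^ 63 ^ 254 = 73

73


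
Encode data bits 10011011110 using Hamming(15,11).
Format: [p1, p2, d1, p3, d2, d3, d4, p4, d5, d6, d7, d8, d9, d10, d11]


Parity bits: p1=1, p2=0, p3=0, p4=1

101000111011110


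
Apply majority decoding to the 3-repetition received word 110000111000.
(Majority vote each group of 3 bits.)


Groups: 110, 000, 111, 000
Majority votes: 1010

1010


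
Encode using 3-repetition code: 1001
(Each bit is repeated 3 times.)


Each bit -> 3 copies

111000000111


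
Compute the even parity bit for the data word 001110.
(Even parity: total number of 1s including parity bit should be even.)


Number of 1s in data: 3
Parity bit: 1

1


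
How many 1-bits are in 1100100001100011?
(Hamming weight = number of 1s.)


Counting 1s in 1100100001100011

7


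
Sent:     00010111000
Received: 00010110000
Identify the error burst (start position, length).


XOR: 00000001000

Burst at position 7, length 1


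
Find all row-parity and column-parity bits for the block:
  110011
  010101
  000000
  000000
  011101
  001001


Row parities: 010000
Column parities: 110010

Row P: 010000, Col P: 110010, Corner: 1


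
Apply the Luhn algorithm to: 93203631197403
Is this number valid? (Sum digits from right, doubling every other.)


Luhn sum = 58
58 mod 10 = 8

Invalid (Luhn sum mod 10 = 8)


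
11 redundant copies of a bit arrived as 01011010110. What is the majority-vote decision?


Ones: 6 out of 11
Threshold: 6

1 (6/11 voted 1)


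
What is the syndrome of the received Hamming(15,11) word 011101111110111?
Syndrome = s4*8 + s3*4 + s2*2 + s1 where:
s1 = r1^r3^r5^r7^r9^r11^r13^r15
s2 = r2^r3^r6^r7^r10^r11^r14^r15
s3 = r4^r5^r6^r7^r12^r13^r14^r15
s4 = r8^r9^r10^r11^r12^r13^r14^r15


s1=0, s2=0, s3=0, s4=1

Syndrome = 8 (error at position 8)
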